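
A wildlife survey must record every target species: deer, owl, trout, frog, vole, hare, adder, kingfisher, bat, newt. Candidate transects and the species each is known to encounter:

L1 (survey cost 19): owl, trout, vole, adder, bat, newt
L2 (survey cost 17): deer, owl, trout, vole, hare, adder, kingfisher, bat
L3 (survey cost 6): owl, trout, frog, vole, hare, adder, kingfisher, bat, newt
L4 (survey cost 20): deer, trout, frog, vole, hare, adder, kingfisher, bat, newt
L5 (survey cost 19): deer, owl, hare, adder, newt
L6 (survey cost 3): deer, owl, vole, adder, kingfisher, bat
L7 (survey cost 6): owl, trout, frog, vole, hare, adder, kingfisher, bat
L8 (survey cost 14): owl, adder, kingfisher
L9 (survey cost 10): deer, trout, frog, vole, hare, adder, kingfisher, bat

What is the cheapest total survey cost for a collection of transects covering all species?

9

L3, L6 cover every species at survey cost 6 + 3 = 9.
Any cover uses at least 2 transects; among all covering selections none totals below 9.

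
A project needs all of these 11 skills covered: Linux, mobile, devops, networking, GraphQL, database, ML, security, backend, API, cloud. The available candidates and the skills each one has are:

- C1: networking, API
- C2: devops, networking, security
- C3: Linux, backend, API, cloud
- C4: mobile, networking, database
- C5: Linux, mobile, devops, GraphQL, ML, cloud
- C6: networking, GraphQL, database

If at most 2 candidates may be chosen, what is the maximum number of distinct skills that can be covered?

Choosing C1, C5 covers {Linux, mobile, devops, networking, GraphQL, ML, API, cloud} — 8 skills.
No choice of 2 candidates does better; here database, security, backend are left uncovered.

8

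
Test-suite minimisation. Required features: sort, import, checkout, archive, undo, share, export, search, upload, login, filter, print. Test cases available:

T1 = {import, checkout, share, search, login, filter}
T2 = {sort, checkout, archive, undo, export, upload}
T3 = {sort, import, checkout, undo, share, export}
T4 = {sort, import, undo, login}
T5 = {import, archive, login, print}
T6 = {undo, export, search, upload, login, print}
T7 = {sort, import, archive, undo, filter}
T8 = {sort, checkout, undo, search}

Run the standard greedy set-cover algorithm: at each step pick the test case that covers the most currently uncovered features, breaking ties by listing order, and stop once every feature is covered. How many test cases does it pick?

Pick 1: T1 covers 6 new features (import, checkout, share, search, login, filter).
Pick 2: T2 covers 5 new features (sort, archive, undo, export, upload).
Pick 3: T5 covers 1 new features (print).
Greedy uses 3 test cases.

3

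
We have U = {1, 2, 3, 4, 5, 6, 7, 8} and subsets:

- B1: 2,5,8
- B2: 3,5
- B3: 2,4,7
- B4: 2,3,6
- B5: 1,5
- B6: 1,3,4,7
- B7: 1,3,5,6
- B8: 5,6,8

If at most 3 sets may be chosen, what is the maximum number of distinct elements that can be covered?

Choosing B1, B3, B7 covers {1, 2, 3, 4, 5, 6, 7, 8} — 8 elements.
That is all 8 elements.

8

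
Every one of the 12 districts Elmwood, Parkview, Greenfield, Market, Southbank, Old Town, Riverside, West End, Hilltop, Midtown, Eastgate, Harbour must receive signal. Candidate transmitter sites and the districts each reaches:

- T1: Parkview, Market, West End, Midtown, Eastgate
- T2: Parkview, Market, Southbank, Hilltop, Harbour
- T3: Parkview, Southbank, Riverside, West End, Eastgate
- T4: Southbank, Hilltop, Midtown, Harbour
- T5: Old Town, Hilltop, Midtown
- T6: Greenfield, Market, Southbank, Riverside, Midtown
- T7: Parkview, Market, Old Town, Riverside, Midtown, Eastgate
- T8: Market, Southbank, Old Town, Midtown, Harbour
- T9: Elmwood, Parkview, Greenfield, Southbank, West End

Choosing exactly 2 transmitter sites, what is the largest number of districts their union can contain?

Choosing T7, T9 covers {Elmwood, Parkview, Greenfield, Market, Southbank, Old Town, Riverside, West End, Midtown, Eastgate} — 10 districts.
No choice of 2 transmitter sites does better; here Hilltop, Harbour are left uncovered.

10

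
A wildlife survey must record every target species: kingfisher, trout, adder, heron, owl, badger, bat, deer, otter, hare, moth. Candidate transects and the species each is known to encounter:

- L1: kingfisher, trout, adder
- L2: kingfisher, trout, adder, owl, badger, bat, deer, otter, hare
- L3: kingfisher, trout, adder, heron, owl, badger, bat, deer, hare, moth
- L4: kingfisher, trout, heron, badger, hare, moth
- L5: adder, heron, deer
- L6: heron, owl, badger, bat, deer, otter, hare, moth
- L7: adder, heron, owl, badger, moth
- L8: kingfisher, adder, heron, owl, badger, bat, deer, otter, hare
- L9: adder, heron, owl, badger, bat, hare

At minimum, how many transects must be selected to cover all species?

2

L1, L6 together cover {kingfisher, trout, adder, heron, owl, badger, bat, deer, otter, hare, moth} — every species.
No single transect contains all 11 species, so 2 is optimal.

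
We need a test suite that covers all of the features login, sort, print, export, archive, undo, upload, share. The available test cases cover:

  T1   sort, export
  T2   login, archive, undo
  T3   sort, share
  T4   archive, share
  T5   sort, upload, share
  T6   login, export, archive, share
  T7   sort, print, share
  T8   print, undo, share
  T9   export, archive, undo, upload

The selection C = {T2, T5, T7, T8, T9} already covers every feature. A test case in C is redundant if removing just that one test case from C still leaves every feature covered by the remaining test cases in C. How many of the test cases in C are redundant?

Drop T2: login uncovered — not redundant.
Drop T5: the rest still cover every feature — redundant.
Drop T7: the rest still cover every feature — redundant.
Drop T8: the rest still cover every feature — redundant.
Drop T9: export uncovered — not redundant.
3 redundant: T5, T7, T8.

3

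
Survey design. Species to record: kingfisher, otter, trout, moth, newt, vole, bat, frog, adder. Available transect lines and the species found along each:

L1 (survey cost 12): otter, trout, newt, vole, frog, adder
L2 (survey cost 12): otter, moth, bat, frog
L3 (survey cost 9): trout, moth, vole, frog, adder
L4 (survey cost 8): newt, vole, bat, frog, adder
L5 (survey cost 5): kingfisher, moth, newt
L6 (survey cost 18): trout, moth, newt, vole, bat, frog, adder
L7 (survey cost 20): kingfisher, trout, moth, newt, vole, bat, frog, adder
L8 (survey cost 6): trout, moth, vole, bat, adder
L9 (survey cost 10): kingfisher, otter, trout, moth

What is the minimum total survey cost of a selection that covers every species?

L4, L9 cover every species at survey cost 8 + 10 = 18.
Any cover uses at least 2 transects; among all covering selections none totals below 18.
Greedy by coverage-per-survey cost would pick L8, L5, L1 for 23 — worse than the optimum 18.

18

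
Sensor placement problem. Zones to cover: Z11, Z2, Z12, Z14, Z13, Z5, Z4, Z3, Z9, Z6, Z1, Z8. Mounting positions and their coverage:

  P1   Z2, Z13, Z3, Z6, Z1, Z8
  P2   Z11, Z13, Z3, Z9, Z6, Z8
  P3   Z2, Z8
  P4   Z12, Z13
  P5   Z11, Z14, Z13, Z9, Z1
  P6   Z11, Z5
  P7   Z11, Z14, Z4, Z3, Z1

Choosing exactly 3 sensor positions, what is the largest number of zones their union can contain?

10

Choosing P1, P2, P7 covers {Z11, Z2, Z14, Z13, Z4, Z3, Z9, Z6, Z1, Z8} — 10 zones.
No choice of 3 sensor positions does better; here Z12, Z5 are left uncovered.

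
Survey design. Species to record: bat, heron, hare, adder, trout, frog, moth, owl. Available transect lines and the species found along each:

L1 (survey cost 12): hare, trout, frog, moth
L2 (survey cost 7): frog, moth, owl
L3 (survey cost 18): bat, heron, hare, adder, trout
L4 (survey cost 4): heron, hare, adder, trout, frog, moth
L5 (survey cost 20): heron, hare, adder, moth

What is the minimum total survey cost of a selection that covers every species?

25

L2, L3 cover every species at survey cost 7 + 18 = 25.
Any cover uses at least 2 transects; among all covering selections none totals below 25.
Greedy by coverage-per-survey cost would pick L4, L2, L3 for 29 — worse than the optimum 25.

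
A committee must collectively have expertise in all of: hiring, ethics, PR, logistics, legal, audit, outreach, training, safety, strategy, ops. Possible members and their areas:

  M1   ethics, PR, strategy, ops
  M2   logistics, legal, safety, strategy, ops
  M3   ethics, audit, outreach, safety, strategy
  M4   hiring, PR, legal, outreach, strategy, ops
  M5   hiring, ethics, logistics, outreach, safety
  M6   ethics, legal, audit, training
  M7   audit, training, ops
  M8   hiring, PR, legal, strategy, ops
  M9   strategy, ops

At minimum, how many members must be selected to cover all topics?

M1, M5, M6 together cover {hiring, ethics, PR, logistics, legal, audit, outreach, training, safety, strategy, ops} — every topic.
No 2 of the 9 members cover everything (all 36 pairs fall short), so 3 is minimum.
Greedy (largest uncovered first) would take M4, M3, M2, M6 — 4 members — but 3 suffice.

3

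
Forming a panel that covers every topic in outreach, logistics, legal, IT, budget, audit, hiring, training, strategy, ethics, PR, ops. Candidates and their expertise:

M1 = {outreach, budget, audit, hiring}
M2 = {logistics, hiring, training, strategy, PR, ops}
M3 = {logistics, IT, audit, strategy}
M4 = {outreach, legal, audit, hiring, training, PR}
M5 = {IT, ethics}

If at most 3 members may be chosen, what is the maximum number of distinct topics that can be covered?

11

Choosing M1, M2, M5 covers {outreach, logistics, IT, budget, audit, hiring, training, strategy, ethics, PR, ops} — 11 topics.
No choice of 3 members does better; here legal is left uncovered.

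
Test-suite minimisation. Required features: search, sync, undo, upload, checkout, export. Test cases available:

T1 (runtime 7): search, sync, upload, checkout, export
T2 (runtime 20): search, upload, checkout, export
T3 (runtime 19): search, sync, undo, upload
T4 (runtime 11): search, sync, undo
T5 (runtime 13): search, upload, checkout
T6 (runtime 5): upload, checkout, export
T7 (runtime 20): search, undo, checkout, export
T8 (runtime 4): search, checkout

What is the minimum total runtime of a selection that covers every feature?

T4, T6 cover every feature at runtime 11 + 5 = 16.
Any cover uses at least 2 test cases; among all covering selections none totals below 16.

16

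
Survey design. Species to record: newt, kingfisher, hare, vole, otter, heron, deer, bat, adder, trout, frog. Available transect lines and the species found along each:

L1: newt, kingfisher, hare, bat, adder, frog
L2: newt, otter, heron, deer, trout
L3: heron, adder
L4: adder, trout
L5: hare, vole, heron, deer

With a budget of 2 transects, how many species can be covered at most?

10

Choosing L1, L2 covers {newt, kingfisher, hare, otter, heron, deer, bat, adder, trout, frog} — 10 species.
No choice of 2 transects does better; here vole is left uncovered.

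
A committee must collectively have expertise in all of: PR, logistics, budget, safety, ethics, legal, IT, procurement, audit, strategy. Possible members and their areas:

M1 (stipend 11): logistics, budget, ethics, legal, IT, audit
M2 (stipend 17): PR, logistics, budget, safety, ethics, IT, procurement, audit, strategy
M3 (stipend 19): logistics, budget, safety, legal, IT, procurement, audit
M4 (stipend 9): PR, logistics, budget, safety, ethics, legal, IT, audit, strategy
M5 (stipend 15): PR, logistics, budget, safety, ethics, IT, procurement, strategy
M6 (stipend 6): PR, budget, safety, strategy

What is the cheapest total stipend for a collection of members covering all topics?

M4, M5 cover every topic at stipend 9 + 15 = 24.
Any cover uses at least 2 members; among all covering selections none totals below 24.

24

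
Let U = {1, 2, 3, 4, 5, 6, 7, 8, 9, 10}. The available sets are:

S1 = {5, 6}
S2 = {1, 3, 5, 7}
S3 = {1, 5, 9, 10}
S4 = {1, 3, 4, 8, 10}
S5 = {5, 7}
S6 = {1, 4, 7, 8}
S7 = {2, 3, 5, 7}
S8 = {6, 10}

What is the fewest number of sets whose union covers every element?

4

S1, S3, S4, S7 together cover {1, 2, 3, 4, 5, 6, 7, 8, 9, 10} — every element.
No 3 of the 8 sets cover everything (all 56 triples fall short), so 4 is minimum.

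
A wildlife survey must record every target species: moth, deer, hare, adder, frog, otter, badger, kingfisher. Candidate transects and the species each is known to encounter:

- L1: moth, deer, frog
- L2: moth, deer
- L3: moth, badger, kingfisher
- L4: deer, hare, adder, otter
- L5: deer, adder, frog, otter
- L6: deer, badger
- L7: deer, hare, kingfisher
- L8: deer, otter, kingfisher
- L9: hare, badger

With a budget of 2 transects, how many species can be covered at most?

7

Choosing L3, L4 covers {moth, deer, hare, adder, otter, badger, kingfisher} — 7 species.
No choice of 2 transects does better; here frog is left uncovered.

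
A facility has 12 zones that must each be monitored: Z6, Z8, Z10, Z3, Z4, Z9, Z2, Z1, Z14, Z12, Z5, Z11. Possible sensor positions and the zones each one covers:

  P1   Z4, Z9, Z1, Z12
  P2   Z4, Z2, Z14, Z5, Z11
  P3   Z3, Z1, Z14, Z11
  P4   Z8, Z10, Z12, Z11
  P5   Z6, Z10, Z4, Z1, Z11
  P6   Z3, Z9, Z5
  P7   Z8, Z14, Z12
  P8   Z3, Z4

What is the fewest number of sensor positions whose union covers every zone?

P2, P4, P5, P6 together cover {Z6, Z8, Z10, Z3, Z4, Z9, Z2, Z1, Z14, Z12, Z5, Z11} — every zone.
No 3 of the 8 sensor positions cover everything (all 56 triples fall short), so 4 is minimum.
Greedy (largest uncovered first) would take P2, P1, P4, P3, P5 — 5 sensor positions — but 4 suffice.

4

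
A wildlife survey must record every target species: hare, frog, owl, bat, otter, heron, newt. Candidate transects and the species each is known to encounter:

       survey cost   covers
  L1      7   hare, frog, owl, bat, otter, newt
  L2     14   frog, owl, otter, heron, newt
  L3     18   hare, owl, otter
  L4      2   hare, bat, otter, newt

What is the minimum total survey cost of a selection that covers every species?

L2, L4 cover every species at survey cost 14 + 2 = 16.
Any cover uses at least 2 transects; among all covering selections none totals below 16.

16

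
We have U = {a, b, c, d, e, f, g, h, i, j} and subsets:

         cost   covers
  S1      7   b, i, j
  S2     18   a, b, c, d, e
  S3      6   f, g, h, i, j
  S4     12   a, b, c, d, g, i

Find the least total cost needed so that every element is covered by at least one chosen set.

24

S2, S3 cover every element at cost 18 + 6 = 24.
Any cover uses at least 2 sets; among all covering selections none totals below 24.
Greedy by coverage-per-cost would pick S3, S4, S2 for 36 — worse than the optimum 24.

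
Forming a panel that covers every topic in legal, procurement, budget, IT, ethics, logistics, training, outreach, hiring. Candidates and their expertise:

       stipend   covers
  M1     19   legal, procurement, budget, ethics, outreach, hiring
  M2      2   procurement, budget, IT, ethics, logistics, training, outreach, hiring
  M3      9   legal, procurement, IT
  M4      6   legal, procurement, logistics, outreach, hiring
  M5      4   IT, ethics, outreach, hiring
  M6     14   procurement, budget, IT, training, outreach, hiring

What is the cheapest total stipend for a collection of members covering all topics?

M2, M4 cover every topic at stipend 2 + 6 = 8.
Any cover uses at least 2 members; among all covering selections none totals below 8.

8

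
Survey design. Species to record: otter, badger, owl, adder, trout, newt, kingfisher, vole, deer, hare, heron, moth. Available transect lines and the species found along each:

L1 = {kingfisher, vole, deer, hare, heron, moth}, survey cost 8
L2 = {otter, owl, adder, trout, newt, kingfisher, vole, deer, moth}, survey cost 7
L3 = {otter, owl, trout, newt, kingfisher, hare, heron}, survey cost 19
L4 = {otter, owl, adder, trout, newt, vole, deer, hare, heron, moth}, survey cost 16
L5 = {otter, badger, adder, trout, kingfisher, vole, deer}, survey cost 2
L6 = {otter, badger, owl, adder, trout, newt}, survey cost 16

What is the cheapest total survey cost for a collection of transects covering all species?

L1, L2, L5 cover every species at survey cost 8 + 7 + 2 = 17.
Any cover uses at least 2 transects; among all covering selections none totals below 17.

17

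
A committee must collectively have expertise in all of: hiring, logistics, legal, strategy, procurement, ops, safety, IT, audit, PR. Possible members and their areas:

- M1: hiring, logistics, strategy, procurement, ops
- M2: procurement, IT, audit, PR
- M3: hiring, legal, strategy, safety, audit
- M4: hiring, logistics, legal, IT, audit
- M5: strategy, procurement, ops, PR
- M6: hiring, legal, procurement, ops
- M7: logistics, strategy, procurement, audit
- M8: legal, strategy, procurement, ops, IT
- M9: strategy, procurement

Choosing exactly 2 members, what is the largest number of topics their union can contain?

9

Choosing M4, M5 covers {hiring, logistics, legal, strategy, procurement, ops, IT, audit, PR} — 9 topics.
No choice of 2 members does better; here safety is left uncovered.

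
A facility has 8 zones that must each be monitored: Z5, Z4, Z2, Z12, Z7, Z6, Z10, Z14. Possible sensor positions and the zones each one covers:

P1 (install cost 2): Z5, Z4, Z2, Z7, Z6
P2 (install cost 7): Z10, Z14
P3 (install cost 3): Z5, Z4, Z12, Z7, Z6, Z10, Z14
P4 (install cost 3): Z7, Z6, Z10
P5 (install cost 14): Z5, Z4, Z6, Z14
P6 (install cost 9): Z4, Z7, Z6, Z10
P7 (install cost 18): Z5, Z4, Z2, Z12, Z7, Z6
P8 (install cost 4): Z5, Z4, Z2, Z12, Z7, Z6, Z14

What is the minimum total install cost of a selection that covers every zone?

P1, P3 cover every zone at install cost 2 + 3 = 5.
Any cover uses at least 2 sensor positions; among all covering selections none totals below 5.

5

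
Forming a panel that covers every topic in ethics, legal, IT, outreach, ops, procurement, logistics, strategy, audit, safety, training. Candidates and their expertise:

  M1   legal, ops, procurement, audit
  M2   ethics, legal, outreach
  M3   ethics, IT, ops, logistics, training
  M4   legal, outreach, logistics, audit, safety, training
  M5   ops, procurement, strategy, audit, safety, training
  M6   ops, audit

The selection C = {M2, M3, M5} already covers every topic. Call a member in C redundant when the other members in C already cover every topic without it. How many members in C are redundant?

0

Drop M2: legal, outreach uncovered — not redundant.
Drop M3: IT, logistics uncovered — not redundant.
Drop M5: procurement, strategy, audit, safety uncovered — not redundant.
None of the members in C is redundant.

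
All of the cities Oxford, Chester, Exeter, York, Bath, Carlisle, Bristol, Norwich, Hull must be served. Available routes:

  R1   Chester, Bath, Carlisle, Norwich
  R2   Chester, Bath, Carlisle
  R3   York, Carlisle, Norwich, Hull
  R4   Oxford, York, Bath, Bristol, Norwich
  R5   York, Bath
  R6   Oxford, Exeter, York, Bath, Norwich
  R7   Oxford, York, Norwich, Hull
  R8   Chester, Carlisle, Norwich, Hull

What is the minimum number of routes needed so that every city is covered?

3

R4, R6, R8 together cover {Oxford, Chester, Exeter, York, Bath, Carlisle, Bristol, Norwich, Hull} — every city.
No 2 of the 8 routes cover everything (all 28 pairs fall short), so 3 is minimum.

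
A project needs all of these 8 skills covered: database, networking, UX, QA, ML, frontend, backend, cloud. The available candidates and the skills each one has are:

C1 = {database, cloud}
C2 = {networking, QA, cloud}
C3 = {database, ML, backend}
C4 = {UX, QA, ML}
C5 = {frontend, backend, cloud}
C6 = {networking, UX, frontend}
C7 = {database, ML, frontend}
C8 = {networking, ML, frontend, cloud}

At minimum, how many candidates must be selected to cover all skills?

3

C2, C3, C6 together cover {database, networking, UX, QA, ML, frontend, backend, cloud} — every skill.
No 2 of the 8 candidates cover everything (all 28 pairs fall short), so 3 is minimum.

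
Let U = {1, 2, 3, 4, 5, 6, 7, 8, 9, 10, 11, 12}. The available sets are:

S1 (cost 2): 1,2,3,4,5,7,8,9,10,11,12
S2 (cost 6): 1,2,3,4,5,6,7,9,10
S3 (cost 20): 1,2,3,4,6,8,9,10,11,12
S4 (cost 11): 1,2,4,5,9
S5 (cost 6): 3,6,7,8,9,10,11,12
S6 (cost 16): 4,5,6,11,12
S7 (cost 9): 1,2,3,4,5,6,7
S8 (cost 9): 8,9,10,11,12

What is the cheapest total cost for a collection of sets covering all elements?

S1, S2 cover every element at cost 2 + 6 = 8.
Any cover uses at least 2 sets; among all covering selections none totals below 8.

8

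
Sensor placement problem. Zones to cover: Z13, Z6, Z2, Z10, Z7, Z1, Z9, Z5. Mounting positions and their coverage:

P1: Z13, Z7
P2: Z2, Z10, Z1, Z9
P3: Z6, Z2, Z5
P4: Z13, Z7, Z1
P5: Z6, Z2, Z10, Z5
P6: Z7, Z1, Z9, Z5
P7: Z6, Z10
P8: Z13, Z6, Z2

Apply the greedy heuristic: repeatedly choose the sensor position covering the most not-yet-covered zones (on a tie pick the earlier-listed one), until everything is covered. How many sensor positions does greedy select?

3

Pick 1: P2 covers 4 new zones (Z2, Z10, Z1, Z9).
Pick 2: P1 covers 2 new zones (Z13, Z7).
Pick 3: P3 covers 2 new zones (Z6, Z5).
Greedy uses 3 sensor positions.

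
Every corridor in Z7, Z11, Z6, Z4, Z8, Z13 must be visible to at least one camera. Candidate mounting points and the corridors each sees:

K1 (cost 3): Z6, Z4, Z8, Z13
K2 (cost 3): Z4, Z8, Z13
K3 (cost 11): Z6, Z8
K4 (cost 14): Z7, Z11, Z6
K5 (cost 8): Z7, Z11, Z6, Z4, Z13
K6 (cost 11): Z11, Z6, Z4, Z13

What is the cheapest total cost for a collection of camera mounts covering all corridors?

K1, K5 cover every corridor at cost 3 + 8 = 11.
Any cover uses at least 2 camera mounts; among all covering selections none totals below 11.

11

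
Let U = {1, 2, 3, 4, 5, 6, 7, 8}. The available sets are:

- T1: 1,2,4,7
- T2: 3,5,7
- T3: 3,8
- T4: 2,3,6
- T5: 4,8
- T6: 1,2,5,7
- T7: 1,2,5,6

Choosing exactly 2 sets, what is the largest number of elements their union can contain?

Choosing T1, T2 covers {1, 2, 3, 4, 5, 7} — 6 elements.
No choice of 2 sets does better; here 6, 8 are left uncovered.

6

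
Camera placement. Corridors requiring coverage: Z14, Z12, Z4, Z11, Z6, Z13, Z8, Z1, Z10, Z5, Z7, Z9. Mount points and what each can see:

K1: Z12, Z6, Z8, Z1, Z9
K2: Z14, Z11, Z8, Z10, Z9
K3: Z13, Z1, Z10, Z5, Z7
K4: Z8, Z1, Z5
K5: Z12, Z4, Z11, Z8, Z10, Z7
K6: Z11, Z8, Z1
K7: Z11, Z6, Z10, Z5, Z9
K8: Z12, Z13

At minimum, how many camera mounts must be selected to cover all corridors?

4

K1, K2, K3, K5 together cover {Z14, Z12, Z4, Z11, Z6, Z13, Z8, Z1, Z10, Z5, Z7, Z9} — every corridor.
No 3 of the 8 camera mounts cover everything (all 56 triples fall short), so 4 is minimum.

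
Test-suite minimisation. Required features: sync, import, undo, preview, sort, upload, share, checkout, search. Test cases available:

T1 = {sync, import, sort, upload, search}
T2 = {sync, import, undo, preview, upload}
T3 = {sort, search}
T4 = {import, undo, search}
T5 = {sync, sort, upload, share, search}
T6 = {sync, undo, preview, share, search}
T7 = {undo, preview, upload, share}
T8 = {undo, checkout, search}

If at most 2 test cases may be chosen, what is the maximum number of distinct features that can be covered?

8

Choosing T1, T6 covers {sync, import, undo, preview, sort, upload, share, search} — 8 features.
No choice of 2 test cases does better; here checkout is left uncovered.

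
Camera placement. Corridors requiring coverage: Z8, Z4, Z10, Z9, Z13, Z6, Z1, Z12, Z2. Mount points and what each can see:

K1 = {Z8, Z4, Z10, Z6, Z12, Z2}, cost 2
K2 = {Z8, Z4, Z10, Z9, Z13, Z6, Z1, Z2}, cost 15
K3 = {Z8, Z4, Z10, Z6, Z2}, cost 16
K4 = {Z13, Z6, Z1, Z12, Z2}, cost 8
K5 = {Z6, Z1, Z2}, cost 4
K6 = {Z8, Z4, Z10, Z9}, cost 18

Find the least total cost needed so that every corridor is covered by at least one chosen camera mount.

K1, K2 cover every corridor at cost 2 + 15 = 17.
Any cover uses at least 2 camera mounts; among all covering selections none totals below 17.
Greedy by coverage-per-cost would pick K1, K4, K2 for 25 — worse than the optimum 17.

17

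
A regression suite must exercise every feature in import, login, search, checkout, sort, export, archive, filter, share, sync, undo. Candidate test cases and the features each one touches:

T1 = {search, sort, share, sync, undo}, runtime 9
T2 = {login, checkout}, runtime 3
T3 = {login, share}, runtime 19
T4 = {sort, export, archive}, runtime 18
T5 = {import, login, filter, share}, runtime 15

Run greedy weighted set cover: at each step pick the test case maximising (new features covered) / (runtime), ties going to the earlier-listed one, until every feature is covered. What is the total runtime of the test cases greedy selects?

45

Pick 1: T2 adds 2 new (login, checkout) at runtime 3 (ratio 2/3).
Pick 2: T1 adds 5 new (search, sort, share, sync, undo) at runtime 9 (ratio 5/9).
Pick 3: T5 adds 2 new (import, filter) at runtime 15 (ratio 2/15).
Pick 4: T4 adds 2 new (export, archive) at runtime 18 (ratio 2/18).
Greedy total runtime: 3 + 9 + 15 + 18 = 45.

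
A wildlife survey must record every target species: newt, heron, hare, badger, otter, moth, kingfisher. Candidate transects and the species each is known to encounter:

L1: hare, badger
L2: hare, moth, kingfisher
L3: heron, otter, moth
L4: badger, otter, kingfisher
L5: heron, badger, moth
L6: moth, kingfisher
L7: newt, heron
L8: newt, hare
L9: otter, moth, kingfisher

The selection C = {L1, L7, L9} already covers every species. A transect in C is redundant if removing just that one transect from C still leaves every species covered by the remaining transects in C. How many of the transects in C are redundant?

Drop L1: hare, badger uncovered — not redundant.
Drop L7: newt, heron uncovered — not redundant.
Drop L9: otter, moth, kingfisher uncovered — not redundant.
None of the transects in C is redundant.

0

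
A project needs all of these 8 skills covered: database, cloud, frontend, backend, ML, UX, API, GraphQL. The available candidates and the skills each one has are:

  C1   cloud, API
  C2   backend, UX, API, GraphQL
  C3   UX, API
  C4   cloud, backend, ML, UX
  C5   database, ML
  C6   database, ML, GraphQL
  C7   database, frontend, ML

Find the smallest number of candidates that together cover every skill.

3

C1, C2, C7 together cover {database, cloud, frontend, backend, ML, UX, API, GraphQL} — every skill.
No 2 of the 7 candidates cover everything (all 21 pairs fall short), so 3 is minimum.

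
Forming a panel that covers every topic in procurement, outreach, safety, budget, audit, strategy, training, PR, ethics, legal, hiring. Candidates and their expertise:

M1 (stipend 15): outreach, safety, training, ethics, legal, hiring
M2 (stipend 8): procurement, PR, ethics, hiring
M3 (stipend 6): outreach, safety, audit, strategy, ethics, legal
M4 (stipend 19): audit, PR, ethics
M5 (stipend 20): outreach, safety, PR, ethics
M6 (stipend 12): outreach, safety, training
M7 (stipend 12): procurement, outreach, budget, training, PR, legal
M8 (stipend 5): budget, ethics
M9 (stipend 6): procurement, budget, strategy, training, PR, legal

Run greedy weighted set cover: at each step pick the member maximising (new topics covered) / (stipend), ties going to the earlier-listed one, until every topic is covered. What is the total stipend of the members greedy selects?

20

Pick 1: M3 adds 6 new (outreach, safety, audit, strategy, ethics, legal) at stipend 6 (ratio 6/6).
Pick 2: M9 adds 4 new (procurement, budget, training, PR) at stipend 6 (ratio 4/6).
Pick 3: M2 adds 1 new (hiring) at stipend 8 (ratio 1/8).
Greedy total stipend: 6 + 6 + 8 = 20.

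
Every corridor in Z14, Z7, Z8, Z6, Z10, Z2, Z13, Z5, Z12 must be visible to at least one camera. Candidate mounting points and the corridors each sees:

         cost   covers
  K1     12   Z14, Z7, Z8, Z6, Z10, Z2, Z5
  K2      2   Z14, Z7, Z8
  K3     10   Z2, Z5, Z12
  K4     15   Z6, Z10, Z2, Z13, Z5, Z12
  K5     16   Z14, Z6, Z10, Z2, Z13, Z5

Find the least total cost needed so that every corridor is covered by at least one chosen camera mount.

K2, K4 cover every corridor at cost 2 + 15 = 17.
Any cover uses at least 2 camera mounts; among all covering selections none totals below 17.

17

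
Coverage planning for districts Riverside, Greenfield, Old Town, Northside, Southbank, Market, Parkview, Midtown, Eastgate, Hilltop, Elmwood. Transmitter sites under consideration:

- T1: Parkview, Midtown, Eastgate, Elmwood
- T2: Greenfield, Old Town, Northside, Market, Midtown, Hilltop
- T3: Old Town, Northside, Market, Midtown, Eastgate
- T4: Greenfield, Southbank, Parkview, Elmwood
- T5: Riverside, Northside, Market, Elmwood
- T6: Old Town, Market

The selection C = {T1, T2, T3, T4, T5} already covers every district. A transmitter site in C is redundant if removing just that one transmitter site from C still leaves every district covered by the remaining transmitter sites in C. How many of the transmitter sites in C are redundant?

Drop T1: the rest still cover every district — redundant.
Drop T2: Hilltop uncovered — not redundant.
Drop T3: the rest still cover every district — redundant.
Drop T4: Southbank uncovered — not redundant.
Drop T5: Riverside uncovered — not redundant.
2 redundant: T1, T3.

2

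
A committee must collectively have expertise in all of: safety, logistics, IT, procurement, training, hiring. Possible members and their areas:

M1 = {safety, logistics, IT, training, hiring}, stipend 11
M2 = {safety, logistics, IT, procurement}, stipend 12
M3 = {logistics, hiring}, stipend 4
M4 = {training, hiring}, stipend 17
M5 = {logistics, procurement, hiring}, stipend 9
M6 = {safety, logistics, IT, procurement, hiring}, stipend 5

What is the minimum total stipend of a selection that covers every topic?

M1, M6 cover every topic at stipend 11 + 5 = 16.
Any cover uses at least 2 members; among all covering selections none totals below 16.

16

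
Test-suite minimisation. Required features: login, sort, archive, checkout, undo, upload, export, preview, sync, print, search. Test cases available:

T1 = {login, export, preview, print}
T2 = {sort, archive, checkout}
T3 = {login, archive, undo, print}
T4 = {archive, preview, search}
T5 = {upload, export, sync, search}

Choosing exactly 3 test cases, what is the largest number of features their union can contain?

Choosing T1, T2, T5 covers {login, sort, archive, checkout, upload, export, preview, sync, print, search} — 10 features.
No choice of 3 test cases does better; here undo is left uncovered.

10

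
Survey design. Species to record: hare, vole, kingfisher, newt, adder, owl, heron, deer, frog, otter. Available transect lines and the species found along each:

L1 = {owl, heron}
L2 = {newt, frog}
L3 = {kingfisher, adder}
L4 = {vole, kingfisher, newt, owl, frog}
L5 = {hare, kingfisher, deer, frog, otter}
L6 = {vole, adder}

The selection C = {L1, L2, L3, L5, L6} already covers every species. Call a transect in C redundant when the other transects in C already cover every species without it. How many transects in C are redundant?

1

Drop L1: owl, heron uncovered — not redundant.
Drop L2: newt uncovered — not redundant.
Drop L3: the rest still cover every species — redundant.
Drop L5: hare, deer, otter uncovered — not redundant.
Drop L6: vole uncovered — not redundant.
1 redundant: L3.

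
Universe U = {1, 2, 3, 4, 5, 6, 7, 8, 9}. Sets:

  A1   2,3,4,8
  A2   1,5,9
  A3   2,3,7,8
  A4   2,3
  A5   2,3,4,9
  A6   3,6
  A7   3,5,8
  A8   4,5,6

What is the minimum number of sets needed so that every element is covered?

3

A2, A3, A8 together cover {1, 2, 3, 4, 5, 6, 7, 8, 9} — every element.
No 2 of the 8 sets cover everything (all 28 pairs fall short), so 3 is minimum.
Greedy (largest uncovered first) would take A1, A2, A3, A6 — 4 sets — but 3 suffice.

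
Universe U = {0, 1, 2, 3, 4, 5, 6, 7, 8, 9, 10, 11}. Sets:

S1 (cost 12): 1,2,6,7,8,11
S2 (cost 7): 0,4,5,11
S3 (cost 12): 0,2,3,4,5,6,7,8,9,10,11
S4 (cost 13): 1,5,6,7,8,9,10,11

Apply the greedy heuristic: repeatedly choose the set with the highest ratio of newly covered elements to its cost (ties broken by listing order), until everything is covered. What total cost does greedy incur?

24

Pick 1: S3 adds 11 new (0, 2, 3, 4, 5, 6, 7, 8, 9, 10, 11) at cost 12 (ratio 11/12).
Pick 2: S1 adds 1 new (1) at cost 12 (ratio 1/12).
Greedy total cost: 12 + 12 = 24.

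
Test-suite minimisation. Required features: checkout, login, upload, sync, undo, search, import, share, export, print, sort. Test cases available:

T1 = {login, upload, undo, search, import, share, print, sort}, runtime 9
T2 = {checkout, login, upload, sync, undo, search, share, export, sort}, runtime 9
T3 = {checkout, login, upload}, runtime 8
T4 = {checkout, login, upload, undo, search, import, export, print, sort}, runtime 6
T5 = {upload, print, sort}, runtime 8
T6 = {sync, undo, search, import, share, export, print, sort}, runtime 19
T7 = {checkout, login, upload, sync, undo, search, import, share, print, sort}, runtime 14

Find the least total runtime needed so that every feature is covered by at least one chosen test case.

T2, T4 cover every feature at runtime 9 + 6 = 15.
Any cover uses at least 2 test cases; among all covering selections none totals below 15.

15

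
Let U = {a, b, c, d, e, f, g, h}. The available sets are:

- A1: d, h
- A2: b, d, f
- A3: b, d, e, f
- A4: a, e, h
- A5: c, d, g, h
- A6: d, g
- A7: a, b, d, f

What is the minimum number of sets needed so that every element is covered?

3

A2, A4, A5 together cover {a, b, c, d, e, f, g, h} — every element.
No 2 of the 7 sets cover everything (all 21 pairs fall short), so 3 is minimum.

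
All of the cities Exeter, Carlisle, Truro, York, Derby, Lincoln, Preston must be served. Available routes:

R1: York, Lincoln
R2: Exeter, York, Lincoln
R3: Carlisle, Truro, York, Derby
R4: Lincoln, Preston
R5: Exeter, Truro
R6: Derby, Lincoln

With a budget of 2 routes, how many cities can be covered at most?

6

Choosing R2, R3 covers {Exeter, Carlisle, Truro, York, Derby, Lincoln} — 6 cities.
No choice of 2 routes does better; here Preston is left uncovered.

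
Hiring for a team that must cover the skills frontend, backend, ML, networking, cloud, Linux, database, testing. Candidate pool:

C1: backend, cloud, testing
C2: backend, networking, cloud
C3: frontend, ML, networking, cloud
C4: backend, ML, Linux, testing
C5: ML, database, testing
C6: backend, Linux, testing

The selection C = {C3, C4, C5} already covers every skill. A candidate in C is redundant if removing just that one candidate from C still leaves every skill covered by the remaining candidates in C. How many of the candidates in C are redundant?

0

Drop C3: frontend, networking, cloud uncovered — not redundant.
Drop C4: backend, Linux uncovered — not redundant.
Drop C5: database uncovered — not redundant.
None of the candidates in C is redundant.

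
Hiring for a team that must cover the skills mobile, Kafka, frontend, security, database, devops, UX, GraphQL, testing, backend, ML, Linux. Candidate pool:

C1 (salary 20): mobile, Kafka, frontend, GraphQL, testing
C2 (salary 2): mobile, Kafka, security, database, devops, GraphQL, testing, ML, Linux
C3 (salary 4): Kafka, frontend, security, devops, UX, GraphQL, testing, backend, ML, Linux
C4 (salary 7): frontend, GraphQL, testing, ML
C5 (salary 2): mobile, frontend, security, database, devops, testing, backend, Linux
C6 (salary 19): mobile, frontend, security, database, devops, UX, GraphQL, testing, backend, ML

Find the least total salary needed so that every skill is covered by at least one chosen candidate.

6

C2, C3 cover every skill at salary 2 + 4 = 6.
Any cover uses at least 2 candidates; among all covering selections none totals below 6.
Greedy by coverage-per-salary would pick C2, C5, C3 for 8 — worse than the optimum 6.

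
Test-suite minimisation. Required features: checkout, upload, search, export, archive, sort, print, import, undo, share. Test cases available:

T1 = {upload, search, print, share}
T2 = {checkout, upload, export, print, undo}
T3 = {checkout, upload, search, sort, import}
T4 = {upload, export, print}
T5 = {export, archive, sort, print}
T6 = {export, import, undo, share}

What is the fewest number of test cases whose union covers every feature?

T3, T5, T6 together cover {checkout, upload, search, export, archive, sort, print, import, undo, share} — every feature.
No 2 of the 6 test cases cover everything (all 15 pairs fall short), so 3 is minimum.
Greedy (largest uncovered first) would take T2, T3, T1, T5 — 4 test cases — but 3 suffice.

3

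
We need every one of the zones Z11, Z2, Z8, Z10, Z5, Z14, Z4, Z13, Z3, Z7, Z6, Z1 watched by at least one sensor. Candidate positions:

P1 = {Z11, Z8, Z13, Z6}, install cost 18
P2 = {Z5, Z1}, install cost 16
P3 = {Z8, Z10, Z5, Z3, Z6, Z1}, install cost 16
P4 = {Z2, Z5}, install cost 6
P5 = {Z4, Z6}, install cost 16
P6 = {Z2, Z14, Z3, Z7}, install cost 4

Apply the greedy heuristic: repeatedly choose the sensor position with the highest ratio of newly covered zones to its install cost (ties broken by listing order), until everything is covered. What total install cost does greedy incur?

Pick 1: P6 adds 4 new (Z2, Z14, Z3, Z7) at install cost 4 (ratio 4/4).
Pick 2: P3 adds 5 new (Z8, Z10, Z5, Z6, Z1) at install cost 16 (ratio 5/16).
Pick 3: P1 adds 2 new (Z11, Z13) at install cost 18 (ratio 2/18).
Pick 4: P5 adds 1 new (Z4) at install cost 16 (ratio 1/16).
Greedy total install cost: 4 + 16 + 18 + 16 = 54.

54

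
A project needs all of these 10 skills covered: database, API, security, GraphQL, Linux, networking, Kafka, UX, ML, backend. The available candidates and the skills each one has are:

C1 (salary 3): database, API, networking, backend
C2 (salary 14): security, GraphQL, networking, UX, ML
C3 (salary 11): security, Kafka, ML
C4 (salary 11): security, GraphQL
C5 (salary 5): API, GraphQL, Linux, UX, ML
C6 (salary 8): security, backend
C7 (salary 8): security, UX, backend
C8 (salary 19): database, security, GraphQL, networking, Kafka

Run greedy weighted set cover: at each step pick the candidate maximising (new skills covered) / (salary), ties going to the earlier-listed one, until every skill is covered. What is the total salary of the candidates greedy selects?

19

Pick 1: C1 adds 4 new (database, API, networking, backend) at salary 3 (ratio 4/3).
Pick 2: C5 adds 4 new (GraphQL, Linux, UX, ML) at salary 5 (ratio 4/5).
Pick 3: C3 adds 2 new (security, Kafka) at salary 11 (ratio 2/11).
Greedy total salary: 3 + 5 + 11 = 19.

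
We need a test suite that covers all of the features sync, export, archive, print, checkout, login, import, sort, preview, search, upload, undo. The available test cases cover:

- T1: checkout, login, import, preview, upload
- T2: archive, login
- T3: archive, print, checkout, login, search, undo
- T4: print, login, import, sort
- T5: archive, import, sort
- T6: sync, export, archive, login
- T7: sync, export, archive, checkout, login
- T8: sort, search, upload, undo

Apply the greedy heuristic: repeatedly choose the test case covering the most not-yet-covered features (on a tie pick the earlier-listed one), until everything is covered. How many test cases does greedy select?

Pick 1: T3 covers 6 new features (archive, print, checkout, login, search, undo).
Pick 2: T1 covers 3 new features (import, preview, upload).
Pick 3: T6 covers 2 new features (sync, export).
Pick 4: T4 covers 1 new features (sort).
Greedy uses 4 test cases.

4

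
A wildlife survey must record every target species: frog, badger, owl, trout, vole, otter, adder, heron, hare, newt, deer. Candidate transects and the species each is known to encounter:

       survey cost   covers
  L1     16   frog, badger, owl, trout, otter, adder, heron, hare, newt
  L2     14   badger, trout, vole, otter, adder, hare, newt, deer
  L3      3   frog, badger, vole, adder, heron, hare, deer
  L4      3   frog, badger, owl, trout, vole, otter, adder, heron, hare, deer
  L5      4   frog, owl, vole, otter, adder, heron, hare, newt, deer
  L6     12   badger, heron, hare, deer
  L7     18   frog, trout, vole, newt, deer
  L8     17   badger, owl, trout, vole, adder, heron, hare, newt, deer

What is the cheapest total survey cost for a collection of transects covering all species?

7

L4, L5 cover every species at survey cost 3 + 4 = 7.
Any cover uses at least 2 transects; among all covering selections none totals below 7.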